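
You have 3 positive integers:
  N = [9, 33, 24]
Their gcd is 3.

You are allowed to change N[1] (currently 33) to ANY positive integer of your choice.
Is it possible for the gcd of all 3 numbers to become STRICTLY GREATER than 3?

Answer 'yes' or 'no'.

Answer: no

Derivation:
Current gcd = 3
gcd of all OTHER numbers (without N[1]=33): gcd([9, 24]) = 3
The new gcd after any change is gcd(3, new_value).
This can be at most 3.
Since 3 = old gcd 3, the gcd can only stay the same or decrease.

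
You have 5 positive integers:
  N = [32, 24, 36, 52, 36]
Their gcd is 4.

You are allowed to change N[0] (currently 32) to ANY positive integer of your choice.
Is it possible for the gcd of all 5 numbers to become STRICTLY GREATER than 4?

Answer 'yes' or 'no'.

Answer: no

Derivation:
Current gcd = 4
gcd of all OTHER numbers (without N[0]=32): gcd([24, 36, 52, 36]) = 4
The new gcd after any change is gcd(4, new_value).
This can be at most 4.
Since 4 = old gcd 4, the gcd can only stay the same or decrease.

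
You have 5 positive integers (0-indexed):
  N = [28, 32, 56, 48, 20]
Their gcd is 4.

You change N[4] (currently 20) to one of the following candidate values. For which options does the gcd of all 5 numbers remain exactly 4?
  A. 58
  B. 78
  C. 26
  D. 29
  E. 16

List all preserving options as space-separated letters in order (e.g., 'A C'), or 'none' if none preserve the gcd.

Old gcd = 4; gcd of others (without N[4]) = 4
New gcd for candidate v: gcd(4, v). Preserves old gcd iff gcd(4, v) = 4.
  Option A: v=58, gcd(4,58)=2 -> changes
  Option B: v=78, gcd(4,78)=2 -> changes
  Option C: v=26, gcd(4,26)=2 -> changes
  Option D: v=29, gcd(4,29)=1 -> changes
  Option E: v=16, gcd(4,16)=4 -> preserves

Answer: E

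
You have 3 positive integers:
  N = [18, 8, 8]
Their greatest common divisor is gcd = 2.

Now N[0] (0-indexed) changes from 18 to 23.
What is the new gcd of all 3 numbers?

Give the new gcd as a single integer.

Numbers: [18, 8, 8], gcd = 2
Change: index 0, 18 -> 23
gcd of the OTHER numbers (without index 0): gcd([8, 8]) = 8
New gcd = gcd(g_others, new_val) = gcd(8, 23) = 1

Answer: 1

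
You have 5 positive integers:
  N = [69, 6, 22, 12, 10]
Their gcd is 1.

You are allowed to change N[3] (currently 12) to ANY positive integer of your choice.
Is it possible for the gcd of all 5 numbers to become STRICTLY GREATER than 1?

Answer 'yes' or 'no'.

Answer: no

Derivation:
Current gcd = 1
gcd of all OTHER numbers (without N[3]=12): gcd([69, 6, 22, 10]) = 1
The new gcd after any change is gcd(1, new_value).
This can be at most 1.
Since 1 = old gcd 1, the gcd can only stay the same or decrease.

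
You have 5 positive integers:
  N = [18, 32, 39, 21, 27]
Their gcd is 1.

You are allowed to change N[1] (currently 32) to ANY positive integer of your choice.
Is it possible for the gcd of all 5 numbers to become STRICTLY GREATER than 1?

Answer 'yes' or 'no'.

Answer: yes

Derivation:
Current gcd = 1
gcd of all OTHER numbers (without N[1]=32): gcd([18, 39, 21, 27]) = 3
The new gcd after any change is gcd(3, new_value).
This can be at most 3.
Since 3 > old gcd 1, the gcd CAN increase (e.g., set N[1] = 3).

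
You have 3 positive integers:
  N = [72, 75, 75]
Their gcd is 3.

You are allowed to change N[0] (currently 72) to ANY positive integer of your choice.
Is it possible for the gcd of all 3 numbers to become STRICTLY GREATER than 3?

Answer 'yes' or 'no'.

Answer: yes

Derivation:
Current gcd = 3
gcd of all OTHER numbers (without N[0]=72): gcd([75, 75]) = 75
The new gcd after any change is gcd(75, new_value).
This can be at most 75.
Since 75 > old gcd 3, the gcd CAN increase (e.g., set N[0] = 75).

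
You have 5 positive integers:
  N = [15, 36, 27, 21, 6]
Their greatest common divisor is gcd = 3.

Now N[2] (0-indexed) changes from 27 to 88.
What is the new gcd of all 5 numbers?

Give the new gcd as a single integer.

Answer: 1

Derivation:
Numbers: [15, 36, 27, 21, 6], gcd = 3
Change: index 2, 27 -> 88
gcd of the OTHER numbers (without index 2): gcd([15, 36, 21, 6]) = 3
New gcd = gcd(g_others, new_val) = gcd(3, 88) = 1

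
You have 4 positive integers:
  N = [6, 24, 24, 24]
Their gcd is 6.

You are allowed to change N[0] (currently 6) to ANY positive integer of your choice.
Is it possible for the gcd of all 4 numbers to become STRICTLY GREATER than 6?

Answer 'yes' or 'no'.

Answer: yes

Derivation:
Current gcd = 6
gcd of all OTHER numbers (without N[0]=6): gcd([24, 24, 24]) = 24
The new gcd after any change is gcd(24, new_value).
This can be at most 24.
Since 24 > old gcd 6, the gcd CAN increase (e.g., set N[0] = 24).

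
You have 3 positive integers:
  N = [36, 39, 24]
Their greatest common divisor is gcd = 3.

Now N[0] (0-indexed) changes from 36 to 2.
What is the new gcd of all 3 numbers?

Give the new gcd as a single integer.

Numbers: [36, 39, 24], gcd = 3
Change: index 0, 36 -> 2
gcd of the OTHER numbers (without index 0): gcd([39, 24]) = 3
New gcd = gcd(g_others, new_val) = gcd(3, 2) = 1

Answer: 1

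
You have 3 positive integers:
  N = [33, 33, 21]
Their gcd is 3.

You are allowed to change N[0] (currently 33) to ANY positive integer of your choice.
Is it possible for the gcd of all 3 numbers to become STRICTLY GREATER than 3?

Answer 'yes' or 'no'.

Answer: no

Derivation:
Current gcd = 3
gcd of all OTHER numbers (without N[0]=33): gcd([33, 21]) = 3
The new gcd after any change is gcd(3, new_value).
This can be at most 3.
Since 3 = old gcd 3, the gcd can only stay the same or decrease.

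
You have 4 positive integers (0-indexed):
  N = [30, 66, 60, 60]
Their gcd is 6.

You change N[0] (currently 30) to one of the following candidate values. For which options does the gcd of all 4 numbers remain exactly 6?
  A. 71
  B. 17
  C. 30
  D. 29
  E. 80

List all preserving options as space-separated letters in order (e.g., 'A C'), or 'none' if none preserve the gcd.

Old gcd = 6; gcd of others (without N[0]) = 6
New gcd for candidate v: gcd(6, v). Preserves old gcd iff gcd(6, v) = 6.
  Option A: v=71, gcd(6,71)=1 -> changes
  Option B: v=17, gcd(6,17)=1 -> changes
  Option C: v=30, gcd(6,30)=6 -> preserves
  Option D: v=29, gcd(6,29)=1 -> changes
  Option E: v=80, gcd(6,80)=2 -> changes

Answer: C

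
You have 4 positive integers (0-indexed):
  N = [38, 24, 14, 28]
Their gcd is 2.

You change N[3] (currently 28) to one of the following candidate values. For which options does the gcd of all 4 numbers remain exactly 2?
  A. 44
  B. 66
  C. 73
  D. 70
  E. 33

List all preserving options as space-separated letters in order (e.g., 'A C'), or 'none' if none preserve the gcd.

Old gcd = 2; gcd of others (without N[3]) = 2
New gcd for candidate v: gcd(2, v). Preserves old gcd iff gcd(2, v) = 2.
  Option A: v=44, gcd(2,44)=2 -> preserves
  Option B: v=66, gcd(2,66)=2 -> preserves
  Option C: v=73, gcd(2,73)=1 -> changes
  Option D: v=70, gcd(2,70)=2 -> preserves
  Option E: v=33, gcd(2,33)=1 -> changes

Answer: A B D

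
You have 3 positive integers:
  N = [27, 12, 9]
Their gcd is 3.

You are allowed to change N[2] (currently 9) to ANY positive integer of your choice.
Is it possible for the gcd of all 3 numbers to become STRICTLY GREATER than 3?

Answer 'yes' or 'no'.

Current gcd = 3
gcd of all OTHER numbers (without N[2]=9): gcd([27, 12]) = 3
The new gcd after any change is gcd(3, new_value).
This can be at most 3.
Since 3 = old gcd 3, the gcd can only stay the same or decrease.

Answer: no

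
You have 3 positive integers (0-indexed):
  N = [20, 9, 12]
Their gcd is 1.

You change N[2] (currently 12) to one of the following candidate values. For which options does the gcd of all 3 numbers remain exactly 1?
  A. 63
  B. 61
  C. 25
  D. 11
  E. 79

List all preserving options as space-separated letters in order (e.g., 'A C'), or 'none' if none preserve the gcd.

Old gcd = 1; gcd of others (without N[2]) = 1
New gcd for candidate v: gcd(1, v). Preserves old gcd iff gcd(1, v) = 1.
  Option A: v=63, gcd(1,63)=1 -> preserves
  Option B: v=61, gcd(1,61)=1 -> preserves
  Option C: v=25, gcd(1,25)=1 -> preserves
  Option D: v=11, gcd(1,11)=1 -> preserves
  Option E: v=79, gcd(1,79)=1 -> preserves

Answer: A B C D E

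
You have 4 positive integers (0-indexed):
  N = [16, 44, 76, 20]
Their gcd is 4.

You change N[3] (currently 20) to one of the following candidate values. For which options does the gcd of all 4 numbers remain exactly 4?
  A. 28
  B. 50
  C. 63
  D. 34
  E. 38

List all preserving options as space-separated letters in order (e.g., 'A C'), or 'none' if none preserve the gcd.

Old gcd = 4; gcd of others (without N[3]) = 4
New gcd for candidate v: gcd(4, v). Preserves old gcd iff gcd(4, v) = 4.
  Option A: v=28, gcd(4,28)=4 -> preserves
  Option B: v=50, gcd(4,50)=2 -> changes
  Option C: v=63, gcd(4,63)=1 -> changes
  Option D: v=34, gcd(4,34)=2 -> changes
  Option E: v=38, gcd(4,38)=2 -> changes

Answer: A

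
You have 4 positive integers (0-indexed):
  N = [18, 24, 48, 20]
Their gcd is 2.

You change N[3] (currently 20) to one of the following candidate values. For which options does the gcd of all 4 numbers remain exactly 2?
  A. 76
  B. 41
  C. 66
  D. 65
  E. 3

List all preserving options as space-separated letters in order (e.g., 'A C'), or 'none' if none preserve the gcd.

Answer: A

Derivation:
Old gcd = 2; gcd of others (without N[3]) = 6
New gcd for candidate v: gcd(6, v). Preserves old gcd iff gcd(6, v) = 2.
  Option A: v=76, gcd(6,76)=2 -> preserves
  Option B: v=41, gcd(6,41)=1 -> changes
  Option C: v=66, gcd(6,66)=6 -> changes
  Option D: v=65, gcd(6,65)=1 -> changes
  Option E: v=3, gcd(6,3)=3 -> changes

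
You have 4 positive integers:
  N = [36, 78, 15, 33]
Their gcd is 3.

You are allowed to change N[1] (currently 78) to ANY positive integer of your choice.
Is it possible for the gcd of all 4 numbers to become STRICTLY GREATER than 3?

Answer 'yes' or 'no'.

Answer: no

Derivation:
Current gcd = 3
gcd of all OTHER numbers (without N[1]=78): gcd([36, 15, 33]) = 3
The new gcd after any change is gcd(3, new_value).
This can be at most 3.
Since 3 = old gcd 3, the gcd can only stay the same or decrease.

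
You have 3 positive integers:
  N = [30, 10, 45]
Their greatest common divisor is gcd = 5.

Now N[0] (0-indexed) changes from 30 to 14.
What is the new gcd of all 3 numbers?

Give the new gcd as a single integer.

Answer: 1

Derivation:
Numbers: [30, 10, 45], gcd = 5
Change: index 0, 30 -> 14
gcd of the OTHER numbers (without index 0): gcd([10, 45]) = 5
New gcd = gcd(g_others, new_val) = gcd(5, 14) = 1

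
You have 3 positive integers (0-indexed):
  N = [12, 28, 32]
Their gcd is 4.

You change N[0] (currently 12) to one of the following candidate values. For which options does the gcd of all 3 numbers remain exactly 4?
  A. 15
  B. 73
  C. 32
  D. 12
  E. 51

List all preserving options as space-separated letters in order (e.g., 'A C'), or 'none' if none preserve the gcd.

Old gcd = 4; gcd of others (without N[0]) = 4
New gcd for candidate v: gcd(4, v). Preserves old gcd iff gcd(4, v) = 4.
  Option A: v=15, gcd(4,15)=1 -> changes
  Option B: v=73, gcd(4,73)=1 -> changes
  Option C: v=32, gcd(4,32)=4 -> preserves
  Option D: v=12, gcd(4,12)=4 -> preserves
  Option E: v=51, gcd(4,51)=1 -> changes

Answer: C D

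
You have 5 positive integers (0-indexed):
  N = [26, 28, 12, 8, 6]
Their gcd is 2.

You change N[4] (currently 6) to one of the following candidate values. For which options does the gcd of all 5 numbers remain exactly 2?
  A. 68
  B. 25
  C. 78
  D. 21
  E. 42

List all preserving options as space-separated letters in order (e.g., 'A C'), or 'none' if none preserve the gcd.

Old gcd = 2; gcd of others (without N[4]) = 2
New gcd for candidate v: gcd(2, v). Preserves old gcd iff gcd(2, v) = 2.
  Option A: v=68, gcd(2,68)=2 -> preserves
  Option B: v=25, gcd(2,25)=1 -> changes
  Option C: v=78, gcd(2,78)=2 -> preserves
  Option D: v=21, gcd(2,21)=1 -> changes
  Option E: v=42, gcd(2,42)=2 -> preserves

Answer: A C E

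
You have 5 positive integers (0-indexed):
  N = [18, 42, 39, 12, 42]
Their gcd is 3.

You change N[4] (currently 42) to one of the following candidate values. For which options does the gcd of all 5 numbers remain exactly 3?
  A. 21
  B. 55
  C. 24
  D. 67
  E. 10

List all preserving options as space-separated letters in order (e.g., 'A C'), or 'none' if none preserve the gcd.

Old gcd = 3; gcd of others (without N[4]) = 3
New gcd for candidate v: gcd(3, v). Preserves old gcd iff gcd(3, v) = 3.
  Option A: v=21, gcd(3,21)=3 -> preserves
  Option B: v=55, gcd(3,55)=1 -> changes
  Option C: v=24, gcd(3,24)=3 -> preserves
  Option D: v=67, gcd(3,67)=1 -> changes
  Option E: v=10, gcd(3,10)=1 -> changes

Answer: A C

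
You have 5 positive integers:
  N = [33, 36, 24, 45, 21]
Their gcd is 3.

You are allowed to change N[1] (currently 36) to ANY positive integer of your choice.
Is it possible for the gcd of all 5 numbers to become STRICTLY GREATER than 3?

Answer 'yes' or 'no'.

Current gcd = 3
gcd of all OTHER numbers (without N[1]=36): gcd([33, 24, 45, 21]) = 3
The new gcd after any change is gcd(3, new_value).
This can be at most 3.
Since 3 = old gcd 3, the gcd can only stay the same or decrease.

Answer: no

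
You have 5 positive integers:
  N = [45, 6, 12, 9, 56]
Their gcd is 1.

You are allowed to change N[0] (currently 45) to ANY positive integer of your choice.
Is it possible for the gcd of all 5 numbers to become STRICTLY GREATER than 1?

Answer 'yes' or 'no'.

Answer: no

Derivation:
Current gcd = 1
gcd of all OTHER numbers (without N[0]=45): gcd([6, 12, 9, 56]) = 1
The new gcd after any change is gcd(1, new_value).
This can be at most 1.
Since 1 = old gcd 1, the gcd can only stay the same or decrease.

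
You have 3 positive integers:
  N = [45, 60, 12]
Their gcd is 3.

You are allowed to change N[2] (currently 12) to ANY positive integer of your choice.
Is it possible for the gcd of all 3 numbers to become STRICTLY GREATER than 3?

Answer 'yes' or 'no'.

Current gcd = 3
gcd of all OTHER numbers (without N[2]=12): gcd([45, 60]) = 15
The new gcd after any change is gcd(15, new_value).
This can be at most 15.
Since 15 > old gcd 3, the gcd CAN increase (e.g., set N[2] = 15).

Answer: yes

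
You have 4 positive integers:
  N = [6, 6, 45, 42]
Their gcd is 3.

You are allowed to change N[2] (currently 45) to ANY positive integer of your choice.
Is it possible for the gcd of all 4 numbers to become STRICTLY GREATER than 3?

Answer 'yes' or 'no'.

Answer: yes

Derivation:
Current gcd = 3
gcd of all OTHER numbers (without N[2]=45): gcd([6, 6, 42]) = 6
The new gcd after any change is gcd(6, new_value).
This can be at most 6.
Since 6 > old gcd 3, the gcd CAN increase (e.g., set N[2] = 6).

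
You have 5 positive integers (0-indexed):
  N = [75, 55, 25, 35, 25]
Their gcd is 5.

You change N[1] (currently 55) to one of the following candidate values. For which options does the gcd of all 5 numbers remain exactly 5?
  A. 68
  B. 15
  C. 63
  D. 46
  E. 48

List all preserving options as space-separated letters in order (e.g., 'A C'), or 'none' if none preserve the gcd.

Old gcd = 5; gcd of others (without N[1]) = 5
New gcd for candidate v: gcd(5, v). Preserves old gcd iff gcd(5, v) = 5.
  Option A: v=68, gcd(5,68)=1 -> changes
  Option B: v=15, gcd(5,15)=5 -> preserves
  Option C: v=63, gcd(5,63)=1 -> changes
  Option D: v=46, gcd(5,46)=1 -> changes
  Option E: v=48, gcd(5,48)=1 -> changes

Answer: B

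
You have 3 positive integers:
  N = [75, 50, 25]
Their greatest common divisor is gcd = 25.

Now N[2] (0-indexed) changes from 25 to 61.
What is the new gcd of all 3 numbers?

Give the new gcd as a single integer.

Answer: 1

Derivation:
Numbers: [75, 50, 25], gcd = 25
Change: index 2, 25 -> 61
gcd of the OTHER numbers (without index 2): gcd([75, 50]) = 25
New gcd = gcd(g_others, new_val) = gcd(25, 61) = 1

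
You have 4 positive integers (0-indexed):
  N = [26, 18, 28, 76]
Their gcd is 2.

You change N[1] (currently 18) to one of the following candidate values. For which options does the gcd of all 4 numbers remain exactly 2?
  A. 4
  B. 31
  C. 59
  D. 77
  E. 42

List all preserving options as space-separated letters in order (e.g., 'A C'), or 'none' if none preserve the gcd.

Old gcd = 2; gcd of others (without N[1]) = 2
New gcd for candidate v: gcd(2, v). Preserves old gcd iff gcd(2, v) = 2.
  Option A: v=4, gcd(2,4)=2 -> preserves
  Option B: v=31, gcd(2,31)=1 -> changes
  Option C: v=59, gcd(2,59)=1 -> changes
  Option D: v=77, gcd(2,77)=1 -> changes
  Option E: v=42, gcd(2,42)=2 -> preserves

Answer: A E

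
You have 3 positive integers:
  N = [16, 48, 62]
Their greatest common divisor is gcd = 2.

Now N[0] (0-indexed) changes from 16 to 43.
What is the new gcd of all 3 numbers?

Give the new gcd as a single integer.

Answer: 1

Derivation:
Numbers: [16, 48, 62], gcd = 2
Change: index 0, 16 -> 43
gcd of the OTHER numbers (without index 0): gcd([48, 62]) = 2
New gcd = gcd(g_others, new_val) = gcd(2, 43) = 1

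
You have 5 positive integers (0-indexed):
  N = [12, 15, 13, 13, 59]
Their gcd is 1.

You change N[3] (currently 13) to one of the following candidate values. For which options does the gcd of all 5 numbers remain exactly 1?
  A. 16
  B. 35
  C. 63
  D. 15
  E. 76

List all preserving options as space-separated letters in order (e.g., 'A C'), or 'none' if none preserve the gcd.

Answer: A B C D E

Derivation:
Old gcd = 1; gcd of others (without N[3]) = 1
New gcd for candidate v: gcd(1, v). Preserves old gcd iff gcd(1, v) = 1.
  Option A: v=16, gcd(1,16)=1 -> preserves
  Option B: v=35, gcd(1,35)=1 -> preserves
  Option C: v=63, gcd(1,63)=1 -> preserves
  Option D: v=15, gcd(1,15)=1 -> preserves
  Option E: v=76, gcd(1,76)=1 -> preserves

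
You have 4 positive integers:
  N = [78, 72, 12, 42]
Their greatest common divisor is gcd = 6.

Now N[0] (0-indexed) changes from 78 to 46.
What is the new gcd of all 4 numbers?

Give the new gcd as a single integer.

Answer: 2

Derivation:
Numbers: [78, 72, 12, 42], gcd = 6
Change: index 0, 78 -> 46
gcd of the OTHER numbers (without index 0): gcd([72, 12, 42]) = 6
New gcd = gcd(g_others, new_val) = gcd(6, 46) = 2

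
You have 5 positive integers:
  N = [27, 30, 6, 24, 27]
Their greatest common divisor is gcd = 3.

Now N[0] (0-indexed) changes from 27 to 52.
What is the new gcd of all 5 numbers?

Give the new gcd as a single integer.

Numbers: [27, 30, 6, 24, 27], gcd = 3
Change: index 0, 27 -> 52
gcd of the OTHER numbers (without index 0): gcd([30, 6, 24, 27]) = 3
New gcd = gcd(g_others, new_val) = gcd(3, 52) = 1

Answer: 1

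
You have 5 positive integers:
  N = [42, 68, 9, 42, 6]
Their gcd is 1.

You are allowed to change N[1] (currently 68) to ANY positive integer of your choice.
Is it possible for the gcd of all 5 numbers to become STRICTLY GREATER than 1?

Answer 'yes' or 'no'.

Current gcd = 1
gcd of all OTHER numbers (without N[1]=68): gcd([42, 9, 42, 6]) = 3
The new gcd after any change is gcd(3, new_value).
This can be at most 3.
Since 3 > old gcd 1, the gcd CAN increase (e.g., set N[1] = 3).

Answer: yes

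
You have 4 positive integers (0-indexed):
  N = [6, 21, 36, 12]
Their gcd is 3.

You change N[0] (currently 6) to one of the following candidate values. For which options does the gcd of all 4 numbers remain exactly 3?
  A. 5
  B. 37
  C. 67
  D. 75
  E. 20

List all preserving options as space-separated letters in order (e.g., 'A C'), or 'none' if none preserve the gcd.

Old gcd = 3; gcd of others (without N[0]) = 3
New gcd for candidate v: gcd(3, v). Preserves old gcd iff gcd(3, v) = 3.
  Option A: v=5, gcd(3,5)=1 -> changes
  Option B: v=37, gcd(3,37)=1 -> changes
  Option C: v=67, gcd(3,67)=1 -> changes
  Option D: v=75, gcd(3,75)=3 -> preserves
  Option E: v=20, gcd(3,20)=1 -> changes

Answer: D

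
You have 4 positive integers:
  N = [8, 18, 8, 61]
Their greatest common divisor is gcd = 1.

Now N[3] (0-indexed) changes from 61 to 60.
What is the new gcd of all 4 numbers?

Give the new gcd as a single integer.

Answer: 2

Derivation:
Numbers: [8, 18, 8, 61], gcd = 1
Change: index 3, 61 -> 60
gcd of the OTHER numbers (without index 3): gcd([8, 18, 8]) = 2
New gcd = gcd(g_others, new_val) = gcd(2, 60) = 2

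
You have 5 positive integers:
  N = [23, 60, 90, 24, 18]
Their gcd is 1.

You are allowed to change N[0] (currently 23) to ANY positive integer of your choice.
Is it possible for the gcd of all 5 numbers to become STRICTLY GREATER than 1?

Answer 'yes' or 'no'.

Answer: yes

Derivation:
Current gcd = 1
gcd of all OTHER numbers (without N[0]=23): gcd([60, 90, 24, 18]) = 6
The new gcd after any change is gcd(6, new_value).
This can be at most 6.
Since 6 > old gcd 1, the gcd CAN increase (e.g., set N[0] = 6).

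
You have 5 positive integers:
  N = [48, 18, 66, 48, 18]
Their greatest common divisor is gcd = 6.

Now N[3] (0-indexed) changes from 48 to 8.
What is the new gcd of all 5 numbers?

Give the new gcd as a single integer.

Answer: 2

Derivation:
Numbers: [48, 18, 66, 48, 18], gcd = 6
Change: index 3, 48 -> 8
gcd of the OTHER numbers (without index 3): gcd([48, 18, 66, 18]) = 6
New gcd = gcd(g_others, new_val) = gcd(6, 8) = 2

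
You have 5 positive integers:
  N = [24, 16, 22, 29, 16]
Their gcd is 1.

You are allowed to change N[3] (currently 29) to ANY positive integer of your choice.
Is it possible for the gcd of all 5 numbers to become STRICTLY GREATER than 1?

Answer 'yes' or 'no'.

Current gcd = 1
gcd of all OTHER numbers (without N[3]=29): gcd([24, 16, 22, 16]) = 2
The new gcd after any change is gcd(2, new_value).
This can be at most 2.
Since 2 > old gcd 1, the gcd CAN increase (e.g., set N[3] = 2).

Answer: yes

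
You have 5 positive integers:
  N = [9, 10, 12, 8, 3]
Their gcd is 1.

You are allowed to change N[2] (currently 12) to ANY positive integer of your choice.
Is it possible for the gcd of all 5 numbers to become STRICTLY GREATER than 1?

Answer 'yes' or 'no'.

Answer: no

Derivation:
Current gcd = 1
gcd of all OTHER numbers (without N[2]=12): gcd([9, 10, 8, 3]) = 1
The new gcd after any change is gcd(1, new_value).
This can be at most 1.
Since 1 = old gcd 1, the gcd can only stay the same or decrease.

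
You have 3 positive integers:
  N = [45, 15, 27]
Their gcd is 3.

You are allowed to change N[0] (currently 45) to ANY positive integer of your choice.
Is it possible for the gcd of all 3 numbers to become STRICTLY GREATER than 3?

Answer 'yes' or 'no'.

Current gcd = 3
gcd of all OTHER numbers (without N[0]=45): gcd([15, 27]) = 3
The new gcd after any change is gcd(3, new_value).
This can be at most 3.
Since 3 = old gcd 3, the gcd can only stay the same or decrease.

Answer: no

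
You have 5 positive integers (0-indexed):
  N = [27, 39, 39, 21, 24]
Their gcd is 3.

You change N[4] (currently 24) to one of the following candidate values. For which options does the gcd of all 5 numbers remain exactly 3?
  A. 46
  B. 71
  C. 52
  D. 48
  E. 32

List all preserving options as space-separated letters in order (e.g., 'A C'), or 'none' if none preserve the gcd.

Old gcd = 3; gcd of others (without N[4]) = 3
New gcd for candidate v: gcd(3, v). Preserves old gcd iff gcd(3, v) = 3.
  Option A: v=46, gcd(3,46)=1 -> changes
  Option B: v=71, gcd(3,71)=1 -> changes
  Option C: v=52, gcd(3,52)=1 -> changes
  Option D: v=48, gcd(3,48)=3 -> preserves
  Option E: v=32, gcd(3,32)=1 -> changes

Answer: D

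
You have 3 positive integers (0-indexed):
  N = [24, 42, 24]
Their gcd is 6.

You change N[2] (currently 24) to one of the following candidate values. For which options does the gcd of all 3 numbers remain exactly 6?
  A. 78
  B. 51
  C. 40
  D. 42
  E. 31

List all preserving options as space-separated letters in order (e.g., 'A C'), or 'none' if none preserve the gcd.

Old gcd = 6; gcd of others (without N[2]) = 6
New gcd for candidate v: gcd(6, v). Preserves old gcd iff gcd(6, v) = 6.
  Option A: v=78, gcd(6,78)=6 -> preserves
  Option B: v=51, gcd(6,51)=3 -> changes
  Option C: v=40, gcd(6,40)=2 -> changes
  Option D: v=42, gcd(6,42)=6 -> preserves
  Option E: v=31, gcd(6,31)=1 -> changes

Answer: A D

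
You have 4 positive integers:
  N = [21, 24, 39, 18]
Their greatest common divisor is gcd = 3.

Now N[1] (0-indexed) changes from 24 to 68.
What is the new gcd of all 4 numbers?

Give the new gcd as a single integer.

Numbers: [21, 24, 39, 18], gcd = 3
Change: index 1, 24 -> 68
gcd of the OTHER numbers (without index 1): gcd([21, 39, 18]) = 3
New gcd = gcd(g_others, new_val) = gcd(3, 68) = 1

Answer: 1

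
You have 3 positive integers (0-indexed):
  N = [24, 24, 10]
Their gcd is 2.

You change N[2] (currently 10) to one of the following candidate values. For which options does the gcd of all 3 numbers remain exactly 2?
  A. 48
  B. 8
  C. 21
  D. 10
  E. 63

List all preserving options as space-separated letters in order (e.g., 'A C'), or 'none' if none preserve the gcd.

Answer: D

Derivation:
Old gcd = 2; gcd of others (without N[2]) = 24
New gcd for candidate v: gcd(24, v). Preserves old gcd iff gcd(24, v) = 2.
  Option A: v=48, gcd(24,48)=24 -> changes
  Option B: v=8, gcd(24,8)=8 -> changes
  Option C: v=21, gcd(24,21)=3 -> changes
  Option D: v=10, gcd(24,10)=2 -> preserves
  Option E: v=63, gcd(24,63)=3 -> changes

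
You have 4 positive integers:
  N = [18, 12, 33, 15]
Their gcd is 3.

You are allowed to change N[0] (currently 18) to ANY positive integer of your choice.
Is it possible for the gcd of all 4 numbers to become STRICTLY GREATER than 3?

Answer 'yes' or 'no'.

Current gcd = 3
gcd of all OTHER numbers (without N[0]=18): gcd([12, 33, 15]) = 3
The new gcd after any change is gcd(3, new_value).
This can be at most 3.
Since 3 = old gcd 3, the gcd can only stay the same or decrease.

Answer: no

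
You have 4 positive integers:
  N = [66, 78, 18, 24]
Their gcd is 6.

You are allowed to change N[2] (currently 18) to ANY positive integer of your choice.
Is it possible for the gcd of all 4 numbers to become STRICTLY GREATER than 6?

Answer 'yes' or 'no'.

Answer: no

Derivation:
Current gcd = 6
gcd of all OTHER numbers (without N[2]=18): gcd([66, 78, 24]) = 6
The new gcd after any change is gcd(6, new_value).
This can be at most 6.
Since 6 = old gcd 6, the gcd can only stay the same or decrease.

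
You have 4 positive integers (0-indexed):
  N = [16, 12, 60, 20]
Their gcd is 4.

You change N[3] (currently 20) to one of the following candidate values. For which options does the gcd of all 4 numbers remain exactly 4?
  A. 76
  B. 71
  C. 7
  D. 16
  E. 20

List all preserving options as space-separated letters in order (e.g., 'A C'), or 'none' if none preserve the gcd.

Answer: A D E

Derivation:
Old gcd = 4; gcd of others (without N[3]) = 4
New gcd for candidate v: gcd(4, v). Preserves old gcd iff gcd(4, v) = 4.
  Option A: v=76, gcd(4,76)=4 -> preserves
  Option B: v=71, gcd(4,71)=1 -> changes
  Option C: v=7, gcd(4,7)=1 -> changes
  Option D: v=16, gcd(4,16)=4 -> preserves
  Option E: v=20, gcd(4,20)=4 -> preserves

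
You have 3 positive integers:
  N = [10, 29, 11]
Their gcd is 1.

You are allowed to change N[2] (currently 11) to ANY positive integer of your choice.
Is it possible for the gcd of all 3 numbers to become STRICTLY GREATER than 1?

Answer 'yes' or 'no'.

Current gcd = 1
gcd of all OTHER numbers (without N[2]=11): gcd([10, 29]) = 1
The new gcd after any change is gcd(1, new_value).
This can be at most 1.
Since 1 = old gcd 1, the gcd can only stay the same or decrease.

Answer: no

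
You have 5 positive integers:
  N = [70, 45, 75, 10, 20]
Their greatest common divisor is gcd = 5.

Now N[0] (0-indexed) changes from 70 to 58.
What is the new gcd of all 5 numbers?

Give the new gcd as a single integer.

Numbers: [70, 45, 75, 10, 20], gcd = 5
Change: index 0, 70 -> 58
gcd of the OTHER numbers (without index 0): gcd([45, 75, 10, 20]) = 5
New gcd = gcd(g_others, new_val) = gcd(5, 58) = 1

Answer: 1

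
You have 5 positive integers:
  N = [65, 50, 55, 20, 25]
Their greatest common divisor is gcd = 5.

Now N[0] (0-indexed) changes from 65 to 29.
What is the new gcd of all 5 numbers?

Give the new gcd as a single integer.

Answer: 1

Derivation:
Numbers: [65, 50, 55, 20, 25], gcd = 5
Change: index 0, 65 -> 29
gcd of the OTHER numbers (without index 0): gcd([50, 55, 20, 25]) = 5
New gcd = gcd(g_others, new_val) = gcd(5, 29) = 1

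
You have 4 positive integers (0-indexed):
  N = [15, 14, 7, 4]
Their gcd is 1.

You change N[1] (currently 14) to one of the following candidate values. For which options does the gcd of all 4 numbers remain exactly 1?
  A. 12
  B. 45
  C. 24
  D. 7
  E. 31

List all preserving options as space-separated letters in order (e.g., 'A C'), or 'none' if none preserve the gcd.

Answer: A B C D E

Derivation:
Old gcd = 1; gcd of others (without N[1]) = 1
New gcd for candidate v: gcd(1, v). Preserves old gcd iff gcd(1, v) = 1.
  Option A: v=12, gcd(1,12)=1 -> preserves
  Option B: v=45, gcd(1,45)=1 -> preserves
  Option C: v=24, gcd(1,24)=1 -> preserves
  Option D: v=7, gcd(1,7)=1 -> preserves
  Option E: v=31, gcd(1,31)=1 -> preserves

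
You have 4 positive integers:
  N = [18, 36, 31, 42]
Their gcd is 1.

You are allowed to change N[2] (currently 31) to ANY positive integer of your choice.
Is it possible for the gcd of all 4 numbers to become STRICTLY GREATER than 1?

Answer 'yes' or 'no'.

Current gcd = 1
gcd of all OTHER numbers (without N[2]=31): gcd([18, 36, 42]) = 6
The new gcd after any change is gcd(6, new_value).
This can be at most 6.
Since 6 > old gcd 1, the gcd CAN increase (e.g., set N[2] = 6).

Answer: yes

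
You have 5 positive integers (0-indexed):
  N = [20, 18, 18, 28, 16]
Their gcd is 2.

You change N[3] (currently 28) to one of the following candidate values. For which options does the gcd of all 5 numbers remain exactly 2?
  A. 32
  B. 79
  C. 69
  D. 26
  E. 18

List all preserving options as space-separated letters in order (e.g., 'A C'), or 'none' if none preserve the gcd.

Old gcd = 2; gcd of others (without N[3]) = 2
New gcd for candidate v: gcd(2, v). Preserves old gcd iff gcd(2, v) = 2.
  Option A: v=32, gcd(2,32)=2 -> preserves
  Option B: v=79, gcd(2,79)=1 -> changes
  Option C: v=69, gcd(2,69)=1 -> changes
  Option D: v=26, gcd(2,26)=2 -> preserves
  Option E: v=18, gcd(2,18)=2 -> preserves

Answer: A D E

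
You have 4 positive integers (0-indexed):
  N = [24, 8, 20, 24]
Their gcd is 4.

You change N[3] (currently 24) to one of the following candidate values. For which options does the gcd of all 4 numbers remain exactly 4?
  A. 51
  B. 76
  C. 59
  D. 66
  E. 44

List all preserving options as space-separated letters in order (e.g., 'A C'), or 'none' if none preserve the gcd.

Old gcd = 4; gcd of others (without N[3]) = 4
New gcd for candidate v: gcd(4, v). Preserves old gcd iff gcd(4, v) = 4.
  Option A: v=51, gcd(4,51)=1 -> changes
  Option B: v=76, gcd(4,76)=4 -> preserves
  Option C: v=59, gcd(4,59)=1 -> changes
  Option D: v=66, gcd(4,66)=2 -> changes
  Option E: v=44, gcd(4,44)=4 -> preserves

Answer: B E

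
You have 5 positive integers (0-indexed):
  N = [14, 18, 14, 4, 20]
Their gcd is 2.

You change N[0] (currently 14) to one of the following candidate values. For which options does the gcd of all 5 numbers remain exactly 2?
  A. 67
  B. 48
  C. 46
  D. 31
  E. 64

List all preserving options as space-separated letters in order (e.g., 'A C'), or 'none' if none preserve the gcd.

Answer: B C E

Derivation:
Old gcd = 2; gcd of others (without N[0]) = 2
New gcd for candidate v: gcd(2, v). Preserves old gcd iff gcd(2, v) = 2.
  Option A: v=67, gcd(2,67)=1 -> changes
  Option B: v=48, gcd(2,48)=2 -> preserves
  Option C: v=46, gcd(2,46)=2 -> preserves
  Option D: v=31, gcd(2,31)=1 -> changes
  Option E: v=64, gcd(2,64)=2 -> preserves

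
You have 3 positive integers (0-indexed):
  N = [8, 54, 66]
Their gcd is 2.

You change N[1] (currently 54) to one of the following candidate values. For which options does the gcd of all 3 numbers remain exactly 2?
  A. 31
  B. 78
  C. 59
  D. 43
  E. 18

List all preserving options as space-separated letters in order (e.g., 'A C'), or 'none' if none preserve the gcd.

Answer: B E

Derivation:
Old gcd = 2; gcd of others (without N[1]) = 2
New gcd for candidate v: gcd(2, v). Preserves old gcd iff gcd(2, v) = 2.
  Option A: v=31, gcd(2,31)=1 -> changes
  Option B: v=78, gcd(2,78)=2 -> preserves
  Option C: v=59, gcd(2,59)=1 -> changes
  Option D: v=43, gcd(2,43)=1 -> changes
  Option E: v=18, gcd(2,18)=2 -> preserves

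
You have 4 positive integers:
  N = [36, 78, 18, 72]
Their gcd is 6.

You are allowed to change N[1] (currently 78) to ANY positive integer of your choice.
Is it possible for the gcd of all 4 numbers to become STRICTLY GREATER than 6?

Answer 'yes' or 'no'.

Answer: yes

Derivation:
Current gcd = 6
gcd of all OTHER numbers (without N[1]=78): gcd([36, 18, 72]) = 18
The new gcd after any change is gcd(18, new_value).
This can be at most 18.
Since 18 > old gcd 6, the gcd CAN increase (e.g., set N[1] = 18).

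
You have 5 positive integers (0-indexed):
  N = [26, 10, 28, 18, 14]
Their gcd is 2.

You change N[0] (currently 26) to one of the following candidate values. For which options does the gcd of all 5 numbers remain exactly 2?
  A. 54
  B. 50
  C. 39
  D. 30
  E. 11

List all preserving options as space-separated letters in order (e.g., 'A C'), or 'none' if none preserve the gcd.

Old gcd = 2; gcd of others (without N[0]) = 2
New gcd for candidate v: gcd(2, v). Preserves old gcd iff gcd(2, v) = 2.
  Option A: v=54, gcd(2,54)=2 -> preserves
  Option B: v=50, gcd(2,50)=2 -> preserves
  Option C: v=39, gcd(2,39)=1 -> changes
  Option D: v=30, gcd(2,30)=2 -> preserves
  Option E: v=11, gcd(2,11)=1 -> changes

Answer: A B D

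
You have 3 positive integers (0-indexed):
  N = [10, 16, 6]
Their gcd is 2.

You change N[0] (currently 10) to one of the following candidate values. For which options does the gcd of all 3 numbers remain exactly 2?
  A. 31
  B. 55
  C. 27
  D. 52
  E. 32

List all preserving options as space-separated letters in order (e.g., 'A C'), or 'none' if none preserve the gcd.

Answer: D E

Derivation:
Old gcd = 2; gcd of others (without N[0]) = 2
New gcd for candidate v: gcd(2, v). Preserves old gcd iff gcd(2, v) = 2.
  Option A: v=31, gcd(2,31)=1 -> changes
  Option B: v=55, gcd(2,55)=1 -> changes
  Option C: v=27, gcd(2,27)=1 -> changes
  Option D: v=52, gcd(2,52)=2 -> preserves
  Option E: v=32, gcd(2,32)=2 -> preserves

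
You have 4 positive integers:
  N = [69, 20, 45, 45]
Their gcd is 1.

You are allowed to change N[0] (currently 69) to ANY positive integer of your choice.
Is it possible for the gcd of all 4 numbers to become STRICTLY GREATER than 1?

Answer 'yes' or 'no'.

Current gcd = 1
gcd of all OTHER numbers (without N[0]=69): gcd([20, 45, 45]) = 5
The new gcd after any change is gcd(5, new_value).
This can be at most 5.
Since 5 > old gcd 1, the gcd CAN increase (e.g., set N[0] = 5).

Answer: yes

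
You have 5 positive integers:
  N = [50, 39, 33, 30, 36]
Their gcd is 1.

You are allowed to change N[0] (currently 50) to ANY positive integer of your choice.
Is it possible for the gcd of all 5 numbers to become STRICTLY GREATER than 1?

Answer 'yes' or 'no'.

Answer: yes

Derivation:
Current gcd = 1
gcd of all OTHER numbers (without N[0]=50): gcd([39, 33, 30, 36]) = 3
The new gcd after any change is gcd(3, new_value).
This can be at most 3.
Since 3 > old gcd 1, the gcd CAN increase (e.g., set N[0] = 3).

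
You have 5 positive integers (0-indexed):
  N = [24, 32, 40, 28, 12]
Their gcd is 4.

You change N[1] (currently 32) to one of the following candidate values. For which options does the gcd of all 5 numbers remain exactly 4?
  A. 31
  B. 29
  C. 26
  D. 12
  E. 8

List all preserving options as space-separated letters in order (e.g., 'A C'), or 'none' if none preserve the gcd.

Old gcd = 4; gcd of others (without N[1]) = 4
New gcd for candidate v: gcd(4, v). Preserves old gcd iff gcd(4, v) = 4.
  Option A: v=31, gcd(4,31)=1 -> changes
  Option B: v=29, gcd(4,29)=1 -> changes
  Option C: v=26, gcd(4,26)=2 -> changes
  Option D: v=12, gcd(4,12)=4 -> preserves
  Option E: v=8, gcd(4,8)=4 -> preserves

Answer: D E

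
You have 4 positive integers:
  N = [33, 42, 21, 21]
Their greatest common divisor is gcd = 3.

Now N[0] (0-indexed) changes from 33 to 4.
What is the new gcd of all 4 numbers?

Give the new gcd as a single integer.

Numbers: [33, 42, 21, 21], gcd = 3
Change: index 0, 33 -> 4
gcd of the OTHER numbers (without index 0): gcd([42, 21, 21]) = 21
New gcd = gcd(g_others, new_val) = gcd(21, 4) = 1

Answer: 1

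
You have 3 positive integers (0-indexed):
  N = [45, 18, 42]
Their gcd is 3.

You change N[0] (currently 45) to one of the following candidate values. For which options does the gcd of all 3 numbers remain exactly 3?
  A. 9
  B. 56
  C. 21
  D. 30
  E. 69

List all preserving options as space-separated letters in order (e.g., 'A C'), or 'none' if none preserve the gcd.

Answer: A C E

Derivation:
Old gcd = 3; gcd of others (without N[0]) = 6
New gcd for candidate v: gcd(6, v). Preserves old gcd iff gcd(6, v) = 3.
  Option A: v=9, gcd(6,9)=3 -> preserves
  Option B: v=56, gcd(6,56)=2 -> changes
  Option C: v=21, gcd(6,21)=3 -> preserves
  Option D: v=30, gcd(6,30)=6 -> changes
  Option E: v=69, gcd(6,69)=3 -> preserves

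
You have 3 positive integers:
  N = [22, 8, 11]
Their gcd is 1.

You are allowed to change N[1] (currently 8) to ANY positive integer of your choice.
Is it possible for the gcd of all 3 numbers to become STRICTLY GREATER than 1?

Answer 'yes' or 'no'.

Current gcd = 1
gcd of all OTHER numbers (without N[1]=8): gcd([22, 11]) = 11
The new gcd after any change is gcd(11, new_value).
This can be at most 11.
Since 11 > old gcd 1, the gcd CAN increase (e.g., set N[1] = 11).

Answer: yes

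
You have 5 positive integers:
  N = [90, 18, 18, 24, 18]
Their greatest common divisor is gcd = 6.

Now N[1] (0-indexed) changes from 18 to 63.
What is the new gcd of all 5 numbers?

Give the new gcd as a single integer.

Numbers: [90, 18, 18, 24, 18], gcd = 6
Change: index 1, 18 -> 63
gcd of the OTHER numbers (without index 1): gcd([90, 18, 24, 18]) = 6
New gcd = gcd(g_others, new_val) = gcd(6, 63) = 3

Answer: 3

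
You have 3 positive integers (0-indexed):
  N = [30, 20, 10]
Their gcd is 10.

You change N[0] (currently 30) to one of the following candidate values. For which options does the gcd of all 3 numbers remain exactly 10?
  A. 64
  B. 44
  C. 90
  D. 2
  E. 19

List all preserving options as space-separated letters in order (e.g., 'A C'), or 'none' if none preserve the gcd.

Old gcd = 10; gcd of others (without N[0]) = 10
New gcd for candidate v: gcd(10, v). Preserves old gcd iff gcd(10, v) = 10.
  Option A: v=64, gcd(10,64)=2 -> changes
  Option B: v=44, gcd(10,44)=2 -> changes
  Option C: v=90, gcd(10,90)=10 -> preserves
  Option D: v=2, gcd(10,2)=2 -> changes
  Option E: v=19, gcd(10,19)=1 -> changes

Answer: C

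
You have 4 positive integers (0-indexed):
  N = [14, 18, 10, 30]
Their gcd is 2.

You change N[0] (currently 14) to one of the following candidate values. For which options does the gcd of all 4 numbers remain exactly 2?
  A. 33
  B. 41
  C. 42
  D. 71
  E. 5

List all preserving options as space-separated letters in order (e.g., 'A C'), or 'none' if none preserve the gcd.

Old gcd = 2; gcd of others (without N[0]) = 2
New gcd for candidate v: gcd(2, v). Preserves old gcd iff gcd(2, v) = 2.
  Option A: v=33, gcd(2,33)=1 -> changes
  Option B: v=41, gcd(2,41)=1 -> changes
  Option C: v=42, gcd(2,42)=2 -> preserves
  Option D: v=71, gcd(2,71)=1 -> changes
  Option E: v=5, gcd(2,5)=1 -> changes

Answer: C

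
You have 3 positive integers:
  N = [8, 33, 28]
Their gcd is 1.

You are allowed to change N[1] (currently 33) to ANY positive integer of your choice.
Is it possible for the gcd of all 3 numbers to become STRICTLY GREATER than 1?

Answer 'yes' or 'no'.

Answer: yes

Derivation:
Current gcd = 1
gcd of all OTHER numbers (without N[1]=33): gcd([8, 28]) = 4
The new gcd after any change is gcd(4, new_value).
This can be at most 4.
Since 4 > old gcd 1, the gcd CAN increase (e.g., set N[1] = 4).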